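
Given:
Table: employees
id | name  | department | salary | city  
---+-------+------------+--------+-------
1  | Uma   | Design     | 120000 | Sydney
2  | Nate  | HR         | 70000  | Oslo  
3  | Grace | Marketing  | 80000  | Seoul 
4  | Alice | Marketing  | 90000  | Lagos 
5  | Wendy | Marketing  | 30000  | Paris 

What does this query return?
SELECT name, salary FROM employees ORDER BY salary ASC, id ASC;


Sorting by salary ASC, then id ASC for ties

5 rows:
Wendy, 30000
Nate, 70000
Grace, 80000
Alice, 90000
Uma, 120000


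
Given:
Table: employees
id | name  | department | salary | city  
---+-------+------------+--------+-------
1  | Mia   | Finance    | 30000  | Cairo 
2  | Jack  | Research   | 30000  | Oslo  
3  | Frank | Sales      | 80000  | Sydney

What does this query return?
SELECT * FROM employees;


SELECT * returns all 3 rows with all columns

3 rows:
1, Mia, Finance, 30000, Cairo
2, Jack, Research, 30000, Oslo
3, Frank, Sales, 80000, Sydney


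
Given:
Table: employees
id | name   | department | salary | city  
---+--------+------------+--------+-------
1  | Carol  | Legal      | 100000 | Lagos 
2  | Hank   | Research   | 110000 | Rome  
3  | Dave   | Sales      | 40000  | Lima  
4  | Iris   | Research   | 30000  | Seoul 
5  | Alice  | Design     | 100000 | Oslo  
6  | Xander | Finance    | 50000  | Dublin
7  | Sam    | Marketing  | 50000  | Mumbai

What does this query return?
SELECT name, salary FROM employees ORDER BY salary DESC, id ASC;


Sorting by salary DESC, then id ASC for ties

7 rows:
Hank, 110000
Carol, 100000
Alice, 100000
Xander, 50000
Sam, 50000
Dave, 40000
Iris, 30000


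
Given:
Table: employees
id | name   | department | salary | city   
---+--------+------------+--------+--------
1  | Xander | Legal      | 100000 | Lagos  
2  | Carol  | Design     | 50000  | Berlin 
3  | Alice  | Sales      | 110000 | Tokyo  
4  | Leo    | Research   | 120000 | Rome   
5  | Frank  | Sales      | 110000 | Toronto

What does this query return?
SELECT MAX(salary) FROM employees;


Salaries: 100000, 50000, 110000, 120000, 110000
MAX = 120000

120000


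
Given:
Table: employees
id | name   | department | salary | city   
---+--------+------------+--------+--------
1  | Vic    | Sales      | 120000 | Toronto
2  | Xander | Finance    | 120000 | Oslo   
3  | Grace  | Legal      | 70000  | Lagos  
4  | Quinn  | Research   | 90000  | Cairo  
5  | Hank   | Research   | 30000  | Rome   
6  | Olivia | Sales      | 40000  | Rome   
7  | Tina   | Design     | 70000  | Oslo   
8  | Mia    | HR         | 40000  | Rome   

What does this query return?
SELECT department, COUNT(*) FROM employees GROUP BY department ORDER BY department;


Assigning each row to its department group:
  Vic -> Sales
  Xander -> Finance
  Grace -> Legal
  Quinn -> Research
  Hank -> Research
  Olivia -> Sales
  Tina -> Design
  Mia -> HR


6 groups:
Design, 1
Finance, 1
HR, 1
Legal, 1
Research, 2
Sales, 2


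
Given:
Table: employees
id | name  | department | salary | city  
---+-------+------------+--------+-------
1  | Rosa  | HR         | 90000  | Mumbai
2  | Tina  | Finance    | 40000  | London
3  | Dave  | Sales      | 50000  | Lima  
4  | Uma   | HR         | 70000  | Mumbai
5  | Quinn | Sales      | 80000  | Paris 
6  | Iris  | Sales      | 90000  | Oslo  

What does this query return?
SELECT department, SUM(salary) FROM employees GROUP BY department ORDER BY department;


Summing salary within each department:
  Finance: 40000 = 40000
  HR: 90000 + 70000 = 160000
  Sales: 50000 + 80000 + 90000 = 220000


3 groups:
Finance, 40000
HR, 160000
Sales, 220000


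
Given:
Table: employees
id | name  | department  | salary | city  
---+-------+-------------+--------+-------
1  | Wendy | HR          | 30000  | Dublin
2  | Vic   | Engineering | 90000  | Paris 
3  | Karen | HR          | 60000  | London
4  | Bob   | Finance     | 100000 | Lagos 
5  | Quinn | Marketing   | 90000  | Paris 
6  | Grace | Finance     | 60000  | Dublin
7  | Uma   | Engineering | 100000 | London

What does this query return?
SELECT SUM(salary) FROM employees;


SUM(salary) = 30000 + 90000 + 60000 + 100000 + 90000 + 60000 + 100000 = 530000

530000


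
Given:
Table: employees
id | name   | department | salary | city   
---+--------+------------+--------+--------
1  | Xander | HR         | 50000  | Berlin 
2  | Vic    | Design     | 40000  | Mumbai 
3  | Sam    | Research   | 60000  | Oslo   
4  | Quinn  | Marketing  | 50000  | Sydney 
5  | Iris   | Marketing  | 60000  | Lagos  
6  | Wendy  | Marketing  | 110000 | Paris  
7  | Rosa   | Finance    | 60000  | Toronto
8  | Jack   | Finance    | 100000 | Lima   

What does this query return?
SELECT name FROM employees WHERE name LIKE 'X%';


LIKE 'X%' matches names starting with 'X'
Matching: 1

1 rows:
Xander


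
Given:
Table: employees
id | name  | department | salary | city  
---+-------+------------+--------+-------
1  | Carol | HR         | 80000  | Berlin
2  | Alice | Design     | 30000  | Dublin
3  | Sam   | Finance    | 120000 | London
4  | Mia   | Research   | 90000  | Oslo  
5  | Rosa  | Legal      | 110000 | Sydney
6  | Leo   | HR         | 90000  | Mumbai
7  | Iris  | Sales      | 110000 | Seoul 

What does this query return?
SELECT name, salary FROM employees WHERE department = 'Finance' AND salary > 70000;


Filtering: department = 'Finance' AND salary > 70000
Matching: 1 rows

1 rows:
Sam, 120000


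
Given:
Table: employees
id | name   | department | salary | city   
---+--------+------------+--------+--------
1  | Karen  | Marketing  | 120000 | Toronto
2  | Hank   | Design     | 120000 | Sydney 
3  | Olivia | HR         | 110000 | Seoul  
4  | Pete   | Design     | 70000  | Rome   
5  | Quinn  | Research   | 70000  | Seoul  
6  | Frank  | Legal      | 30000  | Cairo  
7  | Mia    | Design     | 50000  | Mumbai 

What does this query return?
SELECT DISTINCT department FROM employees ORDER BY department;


All 'department' values (row order): Marketing, Design, HR, Design, Research, Legal, Design
Removing duplicates leaves 5 unique value(s).

5 values:
Design
HR
Legal
Marketing
Research


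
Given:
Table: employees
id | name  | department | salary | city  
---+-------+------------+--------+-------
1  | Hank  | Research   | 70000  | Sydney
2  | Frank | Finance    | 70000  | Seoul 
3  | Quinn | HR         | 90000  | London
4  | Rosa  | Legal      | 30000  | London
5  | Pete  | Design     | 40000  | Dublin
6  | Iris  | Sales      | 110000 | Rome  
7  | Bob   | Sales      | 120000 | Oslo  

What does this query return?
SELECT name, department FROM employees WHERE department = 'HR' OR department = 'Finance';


Filtering: department = 'HR' OR 'Finance'
Matching: 2 rows

2 rows:
Frank, Finance
Quinn, HR


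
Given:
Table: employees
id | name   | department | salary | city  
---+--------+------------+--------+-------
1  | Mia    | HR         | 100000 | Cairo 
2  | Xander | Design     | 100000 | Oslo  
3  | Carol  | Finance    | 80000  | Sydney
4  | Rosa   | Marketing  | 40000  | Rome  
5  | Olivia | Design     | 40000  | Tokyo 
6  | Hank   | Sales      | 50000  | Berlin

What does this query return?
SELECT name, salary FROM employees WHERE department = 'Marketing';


Filtering: department = 'Marketing'
Matching rows: 1

1 rows:
Rosa, 40000


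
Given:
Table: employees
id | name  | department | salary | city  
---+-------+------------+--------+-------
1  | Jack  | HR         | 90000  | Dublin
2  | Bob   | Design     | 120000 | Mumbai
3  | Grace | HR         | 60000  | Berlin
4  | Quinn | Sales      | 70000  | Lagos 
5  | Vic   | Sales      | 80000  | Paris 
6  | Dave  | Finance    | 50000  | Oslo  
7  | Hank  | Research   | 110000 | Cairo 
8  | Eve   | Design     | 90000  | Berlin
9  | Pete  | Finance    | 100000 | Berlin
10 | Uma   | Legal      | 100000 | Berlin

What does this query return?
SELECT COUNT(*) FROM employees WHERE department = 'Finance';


Counting rows where department = 'Finance'
  Dave -> MATCH
  Pete -> MATCH


2


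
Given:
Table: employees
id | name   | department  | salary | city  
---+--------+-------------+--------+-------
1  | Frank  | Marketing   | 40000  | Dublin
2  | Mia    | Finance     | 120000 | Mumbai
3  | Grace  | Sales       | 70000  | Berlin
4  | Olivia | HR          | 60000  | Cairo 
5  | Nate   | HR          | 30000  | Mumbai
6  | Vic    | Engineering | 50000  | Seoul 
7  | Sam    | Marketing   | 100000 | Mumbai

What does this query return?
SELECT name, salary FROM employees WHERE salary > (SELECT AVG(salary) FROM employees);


Subquery: AVG(salary) = 67142.86
Filtering: salary > 67142.86
  Mia (120000) -> MATCH
  Grace (70000) -> MATCH
  Sam (100000) -> MATCH


3 rows:
Mia, 120000
Grace, 70000
Sam, 100000


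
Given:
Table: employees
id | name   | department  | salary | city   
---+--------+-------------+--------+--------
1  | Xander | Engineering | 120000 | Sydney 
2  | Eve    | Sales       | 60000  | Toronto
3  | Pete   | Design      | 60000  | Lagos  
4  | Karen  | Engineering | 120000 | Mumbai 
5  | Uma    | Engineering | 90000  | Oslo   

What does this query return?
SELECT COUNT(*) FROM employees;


COUNT(*) counts all rows

5


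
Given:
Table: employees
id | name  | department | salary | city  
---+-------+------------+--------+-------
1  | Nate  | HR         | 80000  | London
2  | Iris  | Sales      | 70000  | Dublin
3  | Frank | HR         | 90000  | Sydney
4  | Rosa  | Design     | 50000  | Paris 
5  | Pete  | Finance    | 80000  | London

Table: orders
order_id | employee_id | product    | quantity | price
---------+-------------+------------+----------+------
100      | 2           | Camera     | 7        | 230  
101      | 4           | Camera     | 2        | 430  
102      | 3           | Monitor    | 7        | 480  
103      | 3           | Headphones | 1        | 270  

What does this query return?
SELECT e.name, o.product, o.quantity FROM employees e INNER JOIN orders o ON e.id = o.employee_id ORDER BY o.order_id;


Joining employees.id = orders.employee_id:
  employee Iris (id=2) -> order Camera
  employee Rosa (id=4) -> order Camera
  employee Frank (id=3) -> order Monitor
  employee Frank (id=3) -> order Headphones


4 rows:
Iris, Camera, 7
Rosa, Camera, 2
Frank, Monitor, 7
Frank, Headphones, 1


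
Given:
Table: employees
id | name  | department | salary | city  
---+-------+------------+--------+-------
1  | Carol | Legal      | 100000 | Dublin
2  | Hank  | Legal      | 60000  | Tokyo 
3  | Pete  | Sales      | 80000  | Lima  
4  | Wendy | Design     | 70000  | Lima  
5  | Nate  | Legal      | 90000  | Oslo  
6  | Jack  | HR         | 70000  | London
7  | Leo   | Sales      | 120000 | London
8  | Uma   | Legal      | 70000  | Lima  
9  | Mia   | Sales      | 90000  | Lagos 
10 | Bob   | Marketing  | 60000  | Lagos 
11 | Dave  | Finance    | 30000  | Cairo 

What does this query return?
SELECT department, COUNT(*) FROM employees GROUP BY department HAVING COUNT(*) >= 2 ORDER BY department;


Groups with count >= 2:
  Legal: 4 -> PASS
  Sales: 3 -> PASS
  Design: 1 -> filtered out
  Finance: 1 -> filtered out
  HR: 1 -> filtered out
  Marketing: 1 -> filtered out


2 groups:
Legal, 4
Sales, 3


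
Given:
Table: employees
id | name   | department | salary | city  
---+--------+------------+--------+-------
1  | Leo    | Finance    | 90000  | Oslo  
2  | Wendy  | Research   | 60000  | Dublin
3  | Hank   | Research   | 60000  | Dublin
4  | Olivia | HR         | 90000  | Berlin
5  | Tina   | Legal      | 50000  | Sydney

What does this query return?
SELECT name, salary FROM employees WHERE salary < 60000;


Filtering: salary < 60000
Matching: 1 rows

1 rows:
Tina, 50000


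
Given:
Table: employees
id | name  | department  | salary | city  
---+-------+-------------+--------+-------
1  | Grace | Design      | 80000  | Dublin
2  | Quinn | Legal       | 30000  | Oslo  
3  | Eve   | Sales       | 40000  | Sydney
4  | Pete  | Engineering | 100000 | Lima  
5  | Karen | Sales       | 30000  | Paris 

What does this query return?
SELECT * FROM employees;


SELECT * returns all 5 rows with all columns

5 rows:
1, Grace, Design, 80000, Dublin
2, Quinn, Legal, 30000, Oslo
3, Eve, Sales, 40000, Sydney
4, Pete, Engineering, 100000, Lima
5, Karen, Sales, 30000, Paris


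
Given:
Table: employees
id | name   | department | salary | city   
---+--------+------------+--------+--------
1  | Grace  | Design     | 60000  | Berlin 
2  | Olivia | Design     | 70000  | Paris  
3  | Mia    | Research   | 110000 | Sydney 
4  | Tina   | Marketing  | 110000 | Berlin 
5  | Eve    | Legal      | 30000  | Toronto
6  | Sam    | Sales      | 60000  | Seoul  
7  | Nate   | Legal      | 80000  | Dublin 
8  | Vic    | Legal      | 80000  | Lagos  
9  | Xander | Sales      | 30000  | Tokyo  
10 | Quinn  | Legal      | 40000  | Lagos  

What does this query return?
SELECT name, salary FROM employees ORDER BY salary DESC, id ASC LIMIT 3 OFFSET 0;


Sort by salary DESC (id ASC tiebreak), then skip 0 and take 3
Rows 1 through 3

3 rows:
Mia, 110000
Tina, 110000
Nate, 80000


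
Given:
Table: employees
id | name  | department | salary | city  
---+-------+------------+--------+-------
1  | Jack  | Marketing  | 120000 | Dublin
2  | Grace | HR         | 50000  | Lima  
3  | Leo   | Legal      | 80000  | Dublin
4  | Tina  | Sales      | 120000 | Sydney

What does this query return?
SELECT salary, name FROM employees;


Projecting columns: salary, name

4 rows:
120000, Jack
50000, Grace
80000, Leo
120000, Tina


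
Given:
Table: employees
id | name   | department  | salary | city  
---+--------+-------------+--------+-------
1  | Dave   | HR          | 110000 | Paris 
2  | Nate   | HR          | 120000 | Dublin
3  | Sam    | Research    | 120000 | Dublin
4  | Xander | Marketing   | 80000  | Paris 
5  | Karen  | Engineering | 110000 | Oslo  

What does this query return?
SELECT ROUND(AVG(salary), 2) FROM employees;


SUM(salary) = 540000
COUNT = 5
ROUND(AVG, 2) = ROUND(540000 / 5, 2) = 108000.0

108000.0


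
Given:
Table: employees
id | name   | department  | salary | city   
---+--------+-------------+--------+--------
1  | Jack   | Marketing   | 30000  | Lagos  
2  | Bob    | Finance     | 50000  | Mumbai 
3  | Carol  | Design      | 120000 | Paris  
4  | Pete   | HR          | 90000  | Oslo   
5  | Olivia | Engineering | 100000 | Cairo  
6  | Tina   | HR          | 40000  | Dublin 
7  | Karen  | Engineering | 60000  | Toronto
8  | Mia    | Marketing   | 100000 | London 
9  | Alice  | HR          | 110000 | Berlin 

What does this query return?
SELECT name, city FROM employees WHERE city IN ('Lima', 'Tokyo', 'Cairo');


Filtering: city IN ('Lima', 'Tokyo', 'Cairo')
Matching: 1 rows

1 rows:
Olivia, Cairo


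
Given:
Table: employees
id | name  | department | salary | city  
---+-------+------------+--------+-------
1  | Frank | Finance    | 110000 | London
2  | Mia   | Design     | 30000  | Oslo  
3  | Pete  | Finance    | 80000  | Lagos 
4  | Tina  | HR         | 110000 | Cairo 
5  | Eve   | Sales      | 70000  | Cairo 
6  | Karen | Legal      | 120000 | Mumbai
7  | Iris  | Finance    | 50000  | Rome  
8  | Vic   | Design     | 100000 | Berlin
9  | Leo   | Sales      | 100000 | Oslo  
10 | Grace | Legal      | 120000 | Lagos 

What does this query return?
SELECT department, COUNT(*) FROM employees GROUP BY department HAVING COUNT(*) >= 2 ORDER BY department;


Groups with count >= 2:
  Design: 2 -> PASS
  Finance: 3 -> PASS
  Legal: 2 -> PASS
  Sales: 2 -> PASS
  HR: 1 -> filtered out


4 groups:
Design, 2
Finance, 3
Legal, 2
Sales, 2


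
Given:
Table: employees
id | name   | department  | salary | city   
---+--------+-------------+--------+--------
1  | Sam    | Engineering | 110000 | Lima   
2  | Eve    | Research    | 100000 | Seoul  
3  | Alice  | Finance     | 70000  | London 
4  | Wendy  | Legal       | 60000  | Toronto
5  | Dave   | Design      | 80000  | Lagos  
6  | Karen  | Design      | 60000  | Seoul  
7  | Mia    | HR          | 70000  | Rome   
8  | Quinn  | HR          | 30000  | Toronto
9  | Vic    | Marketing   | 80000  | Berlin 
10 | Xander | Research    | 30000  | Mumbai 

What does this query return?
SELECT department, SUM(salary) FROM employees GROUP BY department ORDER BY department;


Summing salary within each department:
  Design: 80000 + 60000 = 140000
  Engineering: 110000 = 110000
  Finance: 70000 = 70000
  HR: 70000 + 30000 = 100000
  Legal: 60000 = 60000
  Marketing: 80000 = 80000
  Research: 100000 + 30000 = 130000


7 groups:
Design, 140000
Engineering, 110000
Finance, 70000
HR, 100000
Legal, 60000
Marketing, 80000
Research, 130000


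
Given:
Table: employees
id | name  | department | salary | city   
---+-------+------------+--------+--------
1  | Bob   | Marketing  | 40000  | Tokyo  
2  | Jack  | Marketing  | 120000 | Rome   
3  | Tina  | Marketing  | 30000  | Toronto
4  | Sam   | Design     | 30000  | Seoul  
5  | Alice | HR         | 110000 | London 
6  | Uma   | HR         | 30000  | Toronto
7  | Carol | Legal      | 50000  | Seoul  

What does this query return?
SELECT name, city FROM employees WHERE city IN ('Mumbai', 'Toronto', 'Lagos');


Filtering: city IN ('Mumbai', 'Toronto', 'Lagos')
Matching: 2 rows

2 rows:
Tina, Toronto
Uma, Toronto


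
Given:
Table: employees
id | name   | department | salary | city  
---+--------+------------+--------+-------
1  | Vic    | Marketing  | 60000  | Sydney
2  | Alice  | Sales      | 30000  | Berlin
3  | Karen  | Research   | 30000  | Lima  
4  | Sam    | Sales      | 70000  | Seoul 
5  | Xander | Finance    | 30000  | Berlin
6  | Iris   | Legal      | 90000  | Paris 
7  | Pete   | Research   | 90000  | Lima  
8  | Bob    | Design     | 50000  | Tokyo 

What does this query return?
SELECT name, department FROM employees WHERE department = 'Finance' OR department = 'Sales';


Filtering: department = 'Finance' OR 'Sales'
Matching: 3 rows

3 rows:
Alice, Sales
Sam, Sales
Xander, Finance


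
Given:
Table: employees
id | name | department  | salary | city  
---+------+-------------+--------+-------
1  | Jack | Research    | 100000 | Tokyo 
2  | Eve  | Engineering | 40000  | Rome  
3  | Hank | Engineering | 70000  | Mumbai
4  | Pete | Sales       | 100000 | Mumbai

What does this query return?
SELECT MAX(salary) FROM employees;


Salaries: 100000, 40000, 70000, 100000
MAX = 100000

100000


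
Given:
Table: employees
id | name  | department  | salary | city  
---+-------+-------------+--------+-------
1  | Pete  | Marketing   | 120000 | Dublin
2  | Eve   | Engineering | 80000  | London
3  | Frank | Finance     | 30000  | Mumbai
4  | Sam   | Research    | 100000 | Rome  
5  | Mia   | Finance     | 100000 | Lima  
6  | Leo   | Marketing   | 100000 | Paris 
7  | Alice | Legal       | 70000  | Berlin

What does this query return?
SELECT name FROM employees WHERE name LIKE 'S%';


LIKE 'S%' matches names starting with 'S'
Matching: 1

1 rows:
Sam


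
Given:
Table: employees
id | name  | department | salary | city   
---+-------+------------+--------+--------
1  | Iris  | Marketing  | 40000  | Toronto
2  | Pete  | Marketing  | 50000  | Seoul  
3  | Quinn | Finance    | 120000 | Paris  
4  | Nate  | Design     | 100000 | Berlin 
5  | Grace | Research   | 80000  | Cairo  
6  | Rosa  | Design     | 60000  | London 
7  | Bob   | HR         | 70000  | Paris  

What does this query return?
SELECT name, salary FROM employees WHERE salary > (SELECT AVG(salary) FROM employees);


Subquery: AVG(salary) = 74285.71
Filtering: salary > 74285.71
  Quinn (120000) -> MATCH
  Nate (100000) -> MATCH
  Grace (80000) -> MATCH


3 rows:
Quinn, 120000
Nate, 100000
Grace, 80000


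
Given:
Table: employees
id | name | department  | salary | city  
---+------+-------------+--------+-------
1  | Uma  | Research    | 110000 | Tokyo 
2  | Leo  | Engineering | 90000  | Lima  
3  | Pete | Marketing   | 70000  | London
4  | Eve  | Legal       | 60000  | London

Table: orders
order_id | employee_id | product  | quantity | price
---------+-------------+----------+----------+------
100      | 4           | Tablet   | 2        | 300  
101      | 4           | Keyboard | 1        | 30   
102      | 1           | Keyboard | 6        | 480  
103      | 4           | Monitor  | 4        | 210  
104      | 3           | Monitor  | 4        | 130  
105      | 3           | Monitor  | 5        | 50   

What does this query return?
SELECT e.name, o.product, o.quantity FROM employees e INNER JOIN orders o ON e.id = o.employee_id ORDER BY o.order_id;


Joining employees.id = orders.employee_id:
  employee Eve (id=4) -> order Tablet
  employee Eve (id=4) -> order Keyboard
  employee Uma (id=1) -> order Keyboard
  employee Eve (id=4) -> order Monitor
  employee Pete (id=3) -> order Monitor
  employee Pete (id=3) -> order Monitor


6 rows:
Eve, Tablet, 2
Eve, Keyboard, 1
Uma, Keyboard, 6
Eve, Monitor, 4
Pete, Monitor, 4
Pete, Monitor, 5


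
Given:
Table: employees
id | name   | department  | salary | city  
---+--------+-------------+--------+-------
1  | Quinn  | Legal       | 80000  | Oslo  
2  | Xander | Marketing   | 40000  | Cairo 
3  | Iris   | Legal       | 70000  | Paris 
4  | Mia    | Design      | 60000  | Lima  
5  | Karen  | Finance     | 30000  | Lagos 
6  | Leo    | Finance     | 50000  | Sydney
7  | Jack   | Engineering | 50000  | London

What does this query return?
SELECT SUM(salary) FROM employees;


SUM(salary) = 80000 + 40000 + 70000 + 60000 + 30000 + 50000 + 50000 = 380000

380000


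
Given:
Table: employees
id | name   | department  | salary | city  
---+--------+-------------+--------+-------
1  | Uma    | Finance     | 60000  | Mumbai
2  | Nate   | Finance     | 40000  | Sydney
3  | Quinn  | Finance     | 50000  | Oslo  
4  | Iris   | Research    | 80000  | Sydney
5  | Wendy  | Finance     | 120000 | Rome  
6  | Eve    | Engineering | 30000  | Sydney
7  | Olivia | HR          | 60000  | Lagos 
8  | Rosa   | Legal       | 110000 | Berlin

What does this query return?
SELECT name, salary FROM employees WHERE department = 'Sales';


Filtering: department = 'Sales'
Matching rows: 0

Empty result set (0 rows)


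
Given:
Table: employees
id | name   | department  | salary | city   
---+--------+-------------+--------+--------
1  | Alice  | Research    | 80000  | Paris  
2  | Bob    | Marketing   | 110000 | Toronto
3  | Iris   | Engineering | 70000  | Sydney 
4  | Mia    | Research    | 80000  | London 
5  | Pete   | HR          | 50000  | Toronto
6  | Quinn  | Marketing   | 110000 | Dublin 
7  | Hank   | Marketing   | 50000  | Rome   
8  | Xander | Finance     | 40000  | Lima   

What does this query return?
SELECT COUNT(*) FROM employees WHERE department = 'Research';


Counting rows where department = 'Research'
  Alice -> MATCH
  Mia -> MATCH


2


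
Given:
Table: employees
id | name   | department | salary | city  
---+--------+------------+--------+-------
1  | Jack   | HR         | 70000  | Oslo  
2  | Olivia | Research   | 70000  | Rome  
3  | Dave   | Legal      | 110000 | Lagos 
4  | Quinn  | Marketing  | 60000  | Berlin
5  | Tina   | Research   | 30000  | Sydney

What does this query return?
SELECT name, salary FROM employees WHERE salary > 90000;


Filtering: salary > 90000
Matching: 1 rows

1 rows:
Dave, 110000


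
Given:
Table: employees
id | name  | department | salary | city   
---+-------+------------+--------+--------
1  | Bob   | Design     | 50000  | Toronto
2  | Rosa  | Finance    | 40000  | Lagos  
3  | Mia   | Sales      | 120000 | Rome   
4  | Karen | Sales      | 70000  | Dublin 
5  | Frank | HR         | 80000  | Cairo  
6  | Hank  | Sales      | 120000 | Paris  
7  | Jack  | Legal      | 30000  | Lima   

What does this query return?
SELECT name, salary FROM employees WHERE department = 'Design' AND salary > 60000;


Filtering: department = 'Design' AND salary > 60000
Matching: 0 rows

Empty result set (0 rows)


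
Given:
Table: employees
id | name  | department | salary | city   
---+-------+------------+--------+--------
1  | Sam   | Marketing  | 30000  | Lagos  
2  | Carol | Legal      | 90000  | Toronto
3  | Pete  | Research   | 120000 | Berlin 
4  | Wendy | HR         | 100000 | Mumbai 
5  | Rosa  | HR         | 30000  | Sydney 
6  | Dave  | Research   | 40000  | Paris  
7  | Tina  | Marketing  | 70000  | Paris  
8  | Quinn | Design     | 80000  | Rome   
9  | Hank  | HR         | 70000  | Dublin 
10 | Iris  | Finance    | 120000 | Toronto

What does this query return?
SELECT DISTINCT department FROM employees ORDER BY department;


All 'department' values (row order): Marketing, Legal, Research, HR, HR, Research, Marketing, Design, HR, Finance
Removing duplicates leaves 6 unique value(s).

6 values:
Design
Finance
HR
Legal
Marketing
Research


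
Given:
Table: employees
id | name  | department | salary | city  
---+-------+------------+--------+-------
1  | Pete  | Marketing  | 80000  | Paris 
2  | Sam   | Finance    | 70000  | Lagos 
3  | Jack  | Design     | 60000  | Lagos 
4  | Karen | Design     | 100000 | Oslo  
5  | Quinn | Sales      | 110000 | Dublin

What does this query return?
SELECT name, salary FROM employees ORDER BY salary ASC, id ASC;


Sorting by salary ASC, then id ASC for ties

5 rows:
Jack, 60000
Sam, 70000
Pete, 80000
Karen, 100000
Quinn, 110000


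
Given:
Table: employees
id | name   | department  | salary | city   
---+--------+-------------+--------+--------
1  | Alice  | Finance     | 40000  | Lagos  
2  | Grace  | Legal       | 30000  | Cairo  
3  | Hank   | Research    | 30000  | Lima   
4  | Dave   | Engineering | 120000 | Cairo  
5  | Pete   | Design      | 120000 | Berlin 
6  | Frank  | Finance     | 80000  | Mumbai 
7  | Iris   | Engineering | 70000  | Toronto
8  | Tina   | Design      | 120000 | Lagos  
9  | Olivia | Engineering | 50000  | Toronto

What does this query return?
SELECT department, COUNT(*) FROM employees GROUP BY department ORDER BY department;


Assigning each row to its department group:
  Alice -> Finance
  Grace -> Legal
  Hank -> Research
  Dave -> Engineering
  Pete -> Design
  Frank -> Finance
  Iris -> Engineering
  Tina -> Design
  Olivia -> Engineering


5 groups:
Design, 2
Engineering, 3
Finance, 2
Legal, 1
Research, 1


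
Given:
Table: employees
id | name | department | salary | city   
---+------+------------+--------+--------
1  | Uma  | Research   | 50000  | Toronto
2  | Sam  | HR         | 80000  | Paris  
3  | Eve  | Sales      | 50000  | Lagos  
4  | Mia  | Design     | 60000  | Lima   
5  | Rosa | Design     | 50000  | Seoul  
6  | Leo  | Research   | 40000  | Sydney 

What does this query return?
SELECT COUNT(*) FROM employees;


COUNT(*) counts all rows

6


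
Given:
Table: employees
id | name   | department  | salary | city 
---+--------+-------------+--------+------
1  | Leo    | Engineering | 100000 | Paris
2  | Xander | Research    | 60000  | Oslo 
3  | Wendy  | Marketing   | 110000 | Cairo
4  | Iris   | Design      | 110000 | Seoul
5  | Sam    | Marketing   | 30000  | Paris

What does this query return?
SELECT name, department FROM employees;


Projecting columns: name, department

5 rows:
Leo, Engineering
Xander, Research
Wendy, Marketing
Iris, Design
Sam, Marketing


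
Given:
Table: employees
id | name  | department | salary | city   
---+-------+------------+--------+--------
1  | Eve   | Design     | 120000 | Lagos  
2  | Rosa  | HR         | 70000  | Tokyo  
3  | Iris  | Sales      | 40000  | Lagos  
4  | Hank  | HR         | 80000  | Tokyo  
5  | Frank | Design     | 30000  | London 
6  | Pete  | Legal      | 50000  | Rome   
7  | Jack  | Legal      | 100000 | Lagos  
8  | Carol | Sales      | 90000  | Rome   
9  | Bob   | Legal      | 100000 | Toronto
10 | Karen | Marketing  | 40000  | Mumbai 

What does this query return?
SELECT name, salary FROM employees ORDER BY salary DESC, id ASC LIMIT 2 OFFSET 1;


Sort by salary DESC (id ASC tiebreak), then skip 1 and take 2
Rows 2 through 3

2 rows:
Jack, 100000
Bob, 100000


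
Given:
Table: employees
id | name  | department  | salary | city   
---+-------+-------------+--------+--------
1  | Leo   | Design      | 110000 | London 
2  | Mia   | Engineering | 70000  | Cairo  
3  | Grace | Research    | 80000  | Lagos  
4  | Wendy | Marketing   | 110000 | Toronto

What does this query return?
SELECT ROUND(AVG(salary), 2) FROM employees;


SUM(salary) = 370000
COUNT = 4
ROUND(AVG, 2) = ROUND(370000 / 4, 2) = 92500.0

92500.0


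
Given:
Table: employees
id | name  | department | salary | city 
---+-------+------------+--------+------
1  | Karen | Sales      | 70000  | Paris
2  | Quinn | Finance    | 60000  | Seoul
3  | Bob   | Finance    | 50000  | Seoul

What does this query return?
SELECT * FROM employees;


SELECT * returns all 3 rows with all columns

3 rows:
1, Karen, Sales, 70000, Paris
2, Quinn, Finance, 60000, Seoul
3, Bob, Finance, 50000, Seoul


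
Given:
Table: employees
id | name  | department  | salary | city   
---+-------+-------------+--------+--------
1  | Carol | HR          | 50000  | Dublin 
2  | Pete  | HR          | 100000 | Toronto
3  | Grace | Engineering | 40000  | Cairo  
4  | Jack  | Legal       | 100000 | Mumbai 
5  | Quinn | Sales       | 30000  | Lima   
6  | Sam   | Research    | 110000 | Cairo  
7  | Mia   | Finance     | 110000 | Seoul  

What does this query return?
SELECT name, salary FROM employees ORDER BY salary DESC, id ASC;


Sorting by salary DESC, then id ASC for ties

7 rows:
Sam, 110000
Mia, 110000
Pete, 100000
Jack, 100000
Carol, 50000
Grace, 40000
Quinn, 30000


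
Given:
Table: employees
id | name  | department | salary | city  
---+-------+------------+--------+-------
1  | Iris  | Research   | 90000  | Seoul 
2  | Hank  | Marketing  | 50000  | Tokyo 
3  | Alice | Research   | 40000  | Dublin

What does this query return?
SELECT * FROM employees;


SELECT * returns all 3 rows with all columns

3 rows:
1, Iris, Research, 90000, Seoul
2, Hank, Marketing, 50000, Tokyo
3, Alice, Research, 40000, Dublin


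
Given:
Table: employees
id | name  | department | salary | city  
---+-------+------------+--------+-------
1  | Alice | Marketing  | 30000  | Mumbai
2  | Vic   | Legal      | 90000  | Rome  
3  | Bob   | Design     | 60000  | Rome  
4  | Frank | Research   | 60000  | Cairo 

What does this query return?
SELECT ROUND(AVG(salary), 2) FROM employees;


SUM(salary) = 240000
COUNT = 4
ROUND(AVG, 2) = ROUND(240000 / 4, 2) = 60000.0

60000.0


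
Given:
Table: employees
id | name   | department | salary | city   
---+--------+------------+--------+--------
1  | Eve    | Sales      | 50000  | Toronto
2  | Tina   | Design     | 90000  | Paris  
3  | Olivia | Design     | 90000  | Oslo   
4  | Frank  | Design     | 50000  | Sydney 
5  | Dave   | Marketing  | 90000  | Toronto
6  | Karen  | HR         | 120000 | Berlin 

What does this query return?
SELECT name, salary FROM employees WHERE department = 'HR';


Filtering: department = 'HR'
Matching rows: 1

1 rows:
Karen, 120000


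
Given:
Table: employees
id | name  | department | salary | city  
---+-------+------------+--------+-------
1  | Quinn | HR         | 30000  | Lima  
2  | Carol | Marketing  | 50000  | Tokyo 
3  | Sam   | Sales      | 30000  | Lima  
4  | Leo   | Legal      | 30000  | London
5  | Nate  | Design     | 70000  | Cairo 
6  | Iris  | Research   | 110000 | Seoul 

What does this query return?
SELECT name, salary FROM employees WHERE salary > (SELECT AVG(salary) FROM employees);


Subquery: AVG(salary) = 53333.33
Filtering: salary > 53333.33
  Nate (70000) -> MATCH
  Iris (110000) -> MATCH


2 rows:
Nate, 70000
Iris, 110000


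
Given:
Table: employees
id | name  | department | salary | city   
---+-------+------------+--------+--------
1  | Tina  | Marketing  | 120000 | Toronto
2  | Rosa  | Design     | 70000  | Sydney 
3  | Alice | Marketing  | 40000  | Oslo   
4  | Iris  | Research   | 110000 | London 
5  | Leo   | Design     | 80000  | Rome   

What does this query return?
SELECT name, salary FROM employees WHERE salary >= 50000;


Filtering: salary >= 50000
Matching: 4 rows

4 rows:
Tina, 120000
Rosa, 70000
Iris, 110000
Leo, 80000


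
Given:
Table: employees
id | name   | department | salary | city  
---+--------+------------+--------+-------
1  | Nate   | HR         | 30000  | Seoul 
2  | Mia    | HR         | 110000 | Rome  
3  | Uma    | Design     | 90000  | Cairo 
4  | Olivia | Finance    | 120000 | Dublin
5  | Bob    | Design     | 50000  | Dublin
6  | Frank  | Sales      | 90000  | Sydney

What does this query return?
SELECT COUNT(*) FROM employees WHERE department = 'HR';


Counting rows where department = 'HR'
  Nate -> MATCH
  Mia -> MATCH


2


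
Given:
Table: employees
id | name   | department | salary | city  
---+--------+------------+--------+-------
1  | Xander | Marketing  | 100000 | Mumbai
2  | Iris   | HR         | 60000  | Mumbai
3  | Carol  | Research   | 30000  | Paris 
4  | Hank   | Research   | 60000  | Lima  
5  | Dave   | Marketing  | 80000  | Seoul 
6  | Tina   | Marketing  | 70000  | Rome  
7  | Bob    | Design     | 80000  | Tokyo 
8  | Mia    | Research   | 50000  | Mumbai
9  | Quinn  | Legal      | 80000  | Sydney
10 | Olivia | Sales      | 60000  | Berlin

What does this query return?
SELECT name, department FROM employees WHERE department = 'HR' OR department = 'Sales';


Filtering: department = 'HR' OR 'Sales'
Matching: 2 rows

2 rows:
Iris, HR
Olivia, Sales


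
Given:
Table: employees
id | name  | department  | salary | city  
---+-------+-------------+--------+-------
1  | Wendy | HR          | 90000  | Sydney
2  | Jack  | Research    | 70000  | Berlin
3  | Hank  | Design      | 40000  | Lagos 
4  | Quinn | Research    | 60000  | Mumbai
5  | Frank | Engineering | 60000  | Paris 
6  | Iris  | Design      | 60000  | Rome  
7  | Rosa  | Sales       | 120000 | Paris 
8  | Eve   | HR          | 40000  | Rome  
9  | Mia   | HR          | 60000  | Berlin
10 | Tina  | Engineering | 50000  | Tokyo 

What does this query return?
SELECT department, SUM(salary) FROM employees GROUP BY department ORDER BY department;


Summing salary within each department:
  Design: 40000 + 60000 = 100000
  Engineering: 60000 + 50000 = 110000
  HR: 90000 + 40000 + 60000 = 190000
  Research: 70000 + 60000 = 130000
  Sales: 120000 = 120000


5 groups:
Design, 100000
Engineering, 110000
HR, 190000
Research, 130000
Sales, 120000


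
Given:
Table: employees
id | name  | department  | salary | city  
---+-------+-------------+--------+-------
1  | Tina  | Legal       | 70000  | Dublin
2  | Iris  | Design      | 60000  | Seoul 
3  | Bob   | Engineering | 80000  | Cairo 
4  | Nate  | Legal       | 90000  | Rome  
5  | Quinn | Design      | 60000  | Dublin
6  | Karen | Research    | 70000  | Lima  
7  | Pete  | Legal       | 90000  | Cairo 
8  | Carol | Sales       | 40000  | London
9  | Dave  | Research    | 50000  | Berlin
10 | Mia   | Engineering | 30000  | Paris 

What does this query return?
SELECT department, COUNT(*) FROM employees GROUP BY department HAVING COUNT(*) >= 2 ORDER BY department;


Groups with count >= 2:
  Design: 2 -> PASS
  Engineering: 2 -> PASS
  Legal: 3 -> PASS
  Research: 2 -> PASS
  Sales: 1 -> filtered out


4 groups:
Design, 2
Engineering, 2
Legal, 3
Research, 2


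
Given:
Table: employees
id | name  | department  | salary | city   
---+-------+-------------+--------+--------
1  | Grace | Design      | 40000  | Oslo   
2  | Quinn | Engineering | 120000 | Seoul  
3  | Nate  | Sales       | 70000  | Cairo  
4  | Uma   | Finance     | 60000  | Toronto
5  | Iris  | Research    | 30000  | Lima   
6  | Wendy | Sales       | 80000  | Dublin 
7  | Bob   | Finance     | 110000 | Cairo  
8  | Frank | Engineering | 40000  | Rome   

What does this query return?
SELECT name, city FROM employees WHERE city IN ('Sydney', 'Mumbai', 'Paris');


Filtering: city IN ('Sydney', 'Mumbai', 'Paris')
Matching: 0 rows

Empty result set (0 rows)


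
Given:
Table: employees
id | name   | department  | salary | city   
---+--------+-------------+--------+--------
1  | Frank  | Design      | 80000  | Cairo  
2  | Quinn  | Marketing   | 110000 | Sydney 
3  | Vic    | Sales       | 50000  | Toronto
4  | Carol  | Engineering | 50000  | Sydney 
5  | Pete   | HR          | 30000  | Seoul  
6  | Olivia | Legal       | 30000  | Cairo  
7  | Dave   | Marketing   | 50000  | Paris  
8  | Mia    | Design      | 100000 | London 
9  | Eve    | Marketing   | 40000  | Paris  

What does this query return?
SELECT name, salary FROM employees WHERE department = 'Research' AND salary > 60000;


Filtering: department = 'Research' AND salary > 60000
Matching: 0 rows

Empty result set (0 rows)


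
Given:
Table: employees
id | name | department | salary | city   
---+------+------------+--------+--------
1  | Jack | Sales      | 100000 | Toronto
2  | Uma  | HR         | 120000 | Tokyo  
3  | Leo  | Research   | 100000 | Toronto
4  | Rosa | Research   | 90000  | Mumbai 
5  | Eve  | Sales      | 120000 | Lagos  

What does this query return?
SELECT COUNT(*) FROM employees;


COUNT(*) counts all rows

5


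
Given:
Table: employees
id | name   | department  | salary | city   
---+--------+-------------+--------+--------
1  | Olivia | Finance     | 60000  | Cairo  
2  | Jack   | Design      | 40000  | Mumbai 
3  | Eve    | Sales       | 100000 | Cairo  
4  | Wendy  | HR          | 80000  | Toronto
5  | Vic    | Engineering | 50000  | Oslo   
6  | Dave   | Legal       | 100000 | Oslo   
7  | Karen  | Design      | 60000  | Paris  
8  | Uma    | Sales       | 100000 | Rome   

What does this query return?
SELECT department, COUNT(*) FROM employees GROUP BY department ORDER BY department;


Assigning each row to its department group:
  Olivia -> Finance
  Jack -> Design
  Eve -> Sales
  Wendy -> HR
  Vic -> Engineering
  Dave -> Legal
  Karen -> Design
  Uma -> Sales


6 groups:
Design, 2
Engineering, 1
Finance, 1
HR, 1
Legal, 1
Sales, 2


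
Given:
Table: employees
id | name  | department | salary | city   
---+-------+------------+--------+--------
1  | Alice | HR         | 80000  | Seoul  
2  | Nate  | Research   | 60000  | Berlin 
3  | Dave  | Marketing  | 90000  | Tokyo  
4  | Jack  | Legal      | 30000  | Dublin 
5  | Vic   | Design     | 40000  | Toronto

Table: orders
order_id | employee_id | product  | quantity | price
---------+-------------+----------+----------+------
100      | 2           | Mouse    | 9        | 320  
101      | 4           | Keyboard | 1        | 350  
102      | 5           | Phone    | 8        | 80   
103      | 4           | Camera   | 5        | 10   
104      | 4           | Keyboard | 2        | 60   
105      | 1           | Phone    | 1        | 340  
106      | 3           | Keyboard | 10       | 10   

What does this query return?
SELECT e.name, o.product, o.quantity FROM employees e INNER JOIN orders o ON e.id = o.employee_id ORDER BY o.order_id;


Joining employees.id = orders.employee_id:
  employee Nate (id=2) -> order Mouse
  employee Jack (id=4) -> order Keyboard
  employee Vic (id=5) -> order Phone
  employee Jack (id=4) -> order Camera
  employee Jack (id=4) -> order Keyboard
  employee Alice (id=1) -> order Phone
  employee Dave (id=3) -> order Keyboard


7 rows:
Nate, Mouse, 9
Jack, Keyboard, 1
Vic, Phone, 8
Jack, Camera, 5
Jack, Keyboard, 2
Alice, Phone, 1
Dave, Keyboard, 10


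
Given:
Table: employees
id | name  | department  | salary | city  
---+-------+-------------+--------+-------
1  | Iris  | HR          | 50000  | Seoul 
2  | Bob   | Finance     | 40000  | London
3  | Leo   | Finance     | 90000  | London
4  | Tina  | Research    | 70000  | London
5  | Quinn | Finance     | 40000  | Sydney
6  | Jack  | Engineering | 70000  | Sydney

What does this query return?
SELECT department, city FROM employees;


Projecting columns: department, city

6 rows:
HR, Seoul
Finance, London
Finance, London
Research, London
Finance, Sydney
Engineering, Sydney


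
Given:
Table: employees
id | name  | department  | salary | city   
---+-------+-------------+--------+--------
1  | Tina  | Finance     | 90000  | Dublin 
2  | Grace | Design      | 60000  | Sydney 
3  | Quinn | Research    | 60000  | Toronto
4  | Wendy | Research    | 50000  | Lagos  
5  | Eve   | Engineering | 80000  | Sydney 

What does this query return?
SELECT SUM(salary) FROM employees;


SUM(salary) = 90000 + 60000 + 60000 + 50000 + 80000 = 340000

340000
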